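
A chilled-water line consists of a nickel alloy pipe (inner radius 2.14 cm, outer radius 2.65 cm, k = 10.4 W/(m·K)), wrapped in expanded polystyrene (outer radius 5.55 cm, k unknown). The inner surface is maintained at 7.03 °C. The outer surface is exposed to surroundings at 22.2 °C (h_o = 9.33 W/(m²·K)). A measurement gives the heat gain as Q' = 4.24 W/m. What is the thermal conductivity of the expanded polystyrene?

k = 0.0360 W/m·K

ΣR = ΔT/Q' = |7.03 − 22.2|/4.24 = 3.578 m·K/W
Known resistances:
  R'_nickel alloy = ln(0.0265/0.0214)/(2πk) = 0.2138/(2π·10.4) = 0.003271 m·K/W
  R'_conv,out = 1/(2πr h) = 1/(2π·0.0555·9.33) = 0.3074 m·K/W
R_expanded polystyrene = ΣR − ΣR_known = 3.578 − 0.3107 = 3.267 m·K/W
ln(r₂/r₁)/(2πk) = 3.267 ⇒ k = 0.7392/(2π·3.267) = 0.0360 W/m·K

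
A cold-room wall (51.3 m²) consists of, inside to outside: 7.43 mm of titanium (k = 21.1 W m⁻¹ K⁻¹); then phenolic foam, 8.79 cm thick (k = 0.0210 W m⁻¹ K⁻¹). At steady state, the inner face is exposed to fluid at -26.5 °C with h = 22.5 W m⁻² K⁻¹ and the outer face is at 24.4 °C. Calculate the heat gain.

Q = 617 W

Treat each layer as a resistance in series:
  R_conv,in = 1/(hA) = 1/(22.5·51.3) = 8.664×10^-4 K/W
  R_titanium = L/(kA) = 0.00743/(21.1·51.3) = 6.864×10^-6 K/W
  R_phenolic foam = L/(kA) = 0.0879/(0.0210·51.3) = 0.08159 K/W
ΣR = 8.664×10^-4 + 6.864×10^-6 + 0.08159 = 0.08246 K/W
Q = ΔT/ΣR = (-26.5 °C − 24.4 °C)/0.08246 = -617 W
(Negative Q ⇒ heat flows inward; heat gain = 617 W.)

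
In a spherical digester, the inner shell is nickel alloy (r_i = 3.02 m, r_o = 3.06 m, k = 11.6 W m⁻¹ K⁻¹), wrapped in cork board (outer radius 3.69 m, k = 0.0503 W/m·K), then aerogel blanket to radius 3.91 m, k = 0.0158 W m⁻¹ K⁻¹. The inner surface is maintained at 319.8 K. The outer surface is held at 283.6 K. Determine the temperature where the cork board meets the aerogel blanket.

Resistance network (inner→outer):
  R_nickel alloy = (1/3.02 − 1/3.06)/(4πk) = 0.004328/(4π·11.6) = 2.969×10^-5 K/W
  R_cork board = (1/3.06 − 1/3.69)/(4πk) = 0.05579/(4π·0.0503) = 0.08827 K/W
  R_aerogel blanket = (1/3.69 − 1/3.91)/(4πk) = 0.01525/(4π·0.0158) = 0.07680 K/W
ΣR = 2.969×10^-5 + 0.08827 + 0.07680 = 0.1651 K/W
Q = ΔT/ΣR = (319.8 K − 283.6 K)/0.1651 = 219.3 W
From the inner boundary to the cork board/aerogel blanket interface, ΣR_partial = 0.08830 K/W.
T_interface = T_in − Q·ΣR_partial = 319.8 K − (219.3)(0.08830) = 300.4 K

T = 300.4 K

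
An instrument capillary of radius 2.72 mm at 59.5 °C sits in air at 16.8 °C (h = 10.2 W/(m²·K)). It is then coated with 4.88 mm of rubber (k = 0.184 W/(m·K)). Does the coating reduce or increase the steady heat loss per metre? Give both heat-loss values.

Critical radius for a cylinder: r_cr = k/h = 0.0180 m = 1.80 cm.
Outer radius after coating: r₂ = 0.00272 + 0.00488 = 0.00760 m.
Since r₁ < r_cr and r₂ ≤ r_cr, the coating moves toward the maximum at r_cr — heat loss rises.
Bare: R = 1/(2πr₁h) = 5.737 m·K/W; Q = 42.7/5.737 = 7.44 W/m.
Coated: R = R_cond + R_conv = 2.942 m·K/W; Q = 42.7/2.942 = 14.5 W/m.

increases: 7.44 → 14.5 W/m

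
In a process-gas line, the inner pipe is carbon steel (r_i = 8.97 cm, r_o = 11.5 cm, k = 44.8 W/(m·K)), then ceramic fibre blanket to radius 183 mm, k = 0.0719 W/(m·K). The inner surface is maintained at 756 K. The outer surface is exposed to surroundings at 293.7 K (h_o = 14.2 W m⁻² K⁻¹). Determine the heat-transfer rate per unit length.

Q' = 424 W/m

Treat each layer as a resistance in series:
  R'_carbon steel = ln(0.115/0.0897)/(2πk) = 0.2485/(2π·44.8) = 8.827×10^-4 m·K/W
  R'_ceramic fibre blanket = ln(0.183/0.115)/(2πk) = 0.4646/(2π·0.0719) = 1.028 m·K/W
  R'_conv,out = 1/(2πr h) = 1/(2π·0.183·14.2) = 0.06125 m·K/W
ΣR = 8.827×10^-4 + 1.028 + 0.06125 = 1.090 m·K/W
Q' = ΔT/ΣR = (756 K − 293.7 K)/1.090 = 424 W/m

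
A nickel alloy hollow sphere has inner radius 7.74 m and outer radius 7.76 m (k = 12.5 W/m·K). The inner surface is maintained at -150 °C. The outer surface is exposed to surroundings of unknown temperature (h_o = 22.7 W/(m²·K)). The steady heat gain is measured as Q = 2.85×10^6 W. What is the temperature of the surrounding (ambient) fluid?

Sum the resistances:
  R_nickel alloy = (1/7.74 − 1/7.76)/(4πk) = 3.330×10^-4/(4π·12.5) = 2.120×10^-6 K/W
  R_conv,out = 1/(4πr²h) = 1/(4π·7.76²·22.7) = 5.822×10^-5 K/W
ΣR = 6.034×10^-5 K/W
ΔT = Q·ΣR = 2.85×10^6 × 6.034×10^-5 = 172.0 K
Heat flows inward, so T_out = T_in + ΔT = -150 + 172.0 = 22.0 °C

T_out = 22.0 °C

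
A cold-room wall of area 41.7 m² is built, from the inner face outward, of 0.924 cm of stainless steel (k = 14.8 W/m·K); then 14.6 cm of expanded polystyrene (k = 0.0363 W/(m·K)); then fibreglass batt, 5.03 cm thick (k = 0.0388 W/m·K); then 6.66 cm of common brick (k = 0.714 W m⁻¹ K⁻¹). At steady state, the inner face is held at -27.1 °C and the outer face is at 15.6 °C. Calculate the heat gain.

Series thermal resistances, inner to outer:
  R_stainless steel = L/(kA) = 0.00924/(14.8·41.7) = 1.497×10^-5 K/W
  R_expanded polystyrene = L/(kA) = 0.146/(0.0363·41.7) = 0.09645 K/W
  R_fibreglass batt = L/(kA) = 0.0503/(0.0388·41.7) = 0.03109 K/W
  R_common brick = L/(kA) = 0.0666/(0.714·41.7) = 0.002237 K/W
ΣR = 1.497×10^-5 + 0.09645 + 0.03109 + 0.002237 = 0.1298 K/W
Q = ΔT/ΣR = (-27.1 °C − 15.6 °C)/0.1298 = -329 W
(Negative Q ⇒ heat flows inward; heat gain = 329 W.)

Q = 329 W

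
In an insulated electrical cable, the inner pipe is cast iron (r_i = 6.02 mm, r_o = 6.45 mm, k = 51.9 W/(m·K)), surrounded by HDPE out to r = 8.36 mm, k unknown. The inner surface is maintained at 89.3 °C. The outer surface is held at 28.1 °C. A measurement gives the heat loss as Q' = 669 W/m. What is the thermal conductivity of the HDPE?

k = 0.452 W/m·K

ΣR = ΔT/Q' = |89.3 − 28.1|/669 = 0.09148 m·K/W
Known resistances:
  R'_cast iron = ln(0.00645/0.00602)/(2πk) = 0.06899/(2π·51.9) = 2.116×10^-4 m·K/W
R_HDPE = ΣR − ΣR_known = 0.09148 − 2.116×10^-4 = 0.09127 m·K/W
ln(r₂/r₁)/(2πk) = 0.09127 ⇒ k = 0.2594/(2π·0.09127) = 0.452 W/m·K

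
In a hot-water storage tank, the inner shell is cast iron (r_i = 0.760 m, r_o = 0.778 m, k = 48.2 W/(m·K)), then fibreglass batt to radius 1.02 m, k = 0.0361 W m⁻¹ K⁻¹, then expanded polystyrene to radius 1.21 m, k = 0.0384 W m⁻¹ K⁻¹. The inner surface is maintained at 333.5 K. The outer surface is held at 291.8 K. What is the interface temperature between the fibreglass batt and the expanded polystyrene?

Series thermal resistances, inner to outer:
  R_cast iron = (1/0.760 − 1/0.778)/(4πk) = 0.03044/(4π·48.2) = 5.026×10^-5 K/W
  R_fibreglass batt = (1/0.778 − 1/1.02)/(4πk) = 0.3050/(4π·0.0361) = 0.6722 K/W
  R_expanded polystyrene = (1/1.02 − 1/1.21)/(4πk) = 0.1539/(4π·0.0384) = 0.3190 K/W
ΣR = 5.026×10^-5 + 0.6722 + 0.3190 = 0.9913 K/W
Q = ΔT/ΣR = (333.5 K − 291.8 K)/0.9913 = 42.07 W
From the inner boundary to the fibreglass batt/expanded polystyrene interface, ΣR_partial = 0.6723 K/W.
T_interface = T_in − Q·ΣR_partial = 333.5 K − (42.07)(0.6723) = 305.2 K

T = 305.2 K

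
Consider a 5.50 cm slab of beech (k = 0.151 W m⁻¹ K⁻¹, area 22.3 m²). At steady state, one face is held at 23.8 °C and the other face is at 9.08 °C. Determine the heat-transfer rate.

Q = kA·ΔT/L = 0.151 × 22.3 × |23.8 °C − 9.08 °C| / 0.0550 = 901 W

Q = 901 W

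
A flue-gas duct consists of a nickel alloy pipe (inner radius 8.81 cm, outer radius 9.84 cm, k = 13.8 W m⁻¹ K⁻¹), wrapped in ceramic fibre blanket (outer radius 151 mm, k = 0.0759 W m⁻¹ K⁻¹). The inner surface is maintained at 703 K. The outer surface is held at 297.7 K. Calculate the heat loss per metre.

Q' = 451 W/m

Series thermal resistances, inner to outer:
  R'_nickel alloy = ln(0.0984/0.0881)/(2πk) = 0.1106/(2π·13.8) = 0.001275 m·K/W
  R'_ceramic fibre blanket = ln(0.151/0.0984)/(2πk) = 0.4282/(2π·0.0759) = 0.8980 m·K/W
ΣR = 0.001275 + 0.8980 = 0.8993 m·K/W
Q' = ΔT/ΣR = (703 K − 297.7 K)/0.8993 = 451 W/m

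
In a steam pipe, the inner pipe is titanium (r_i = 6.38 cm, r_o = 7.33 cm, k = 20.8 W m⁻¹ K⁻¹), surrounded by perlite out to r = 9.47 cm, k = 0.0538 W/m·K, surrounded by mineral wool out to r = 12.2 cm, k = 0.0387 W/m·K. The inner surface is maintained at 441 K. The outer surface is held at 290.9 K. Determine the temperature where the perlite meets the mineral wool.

T = 378 K

Series thermal resistances, inner to outer:
  R'_titanium = ln(0.0733/0.0638)/(2πk) = 0.1388/(2π·20.8) = 0.001062 m·K/W
  R'_perlite = ln(0.0947/0.0733)/(2πk) = 0.2562/(2π·0.0538) = 0.7578 m·K/W
  R'_mineral wool = ln(0.122/0.0947)/(2πk) = 0.2533/(2π·0.0387) = 1.042 m·K/W
ΣR = 0.001062 + 0.7578 + 1.042 = 1.801 m·K/W
Q' = ΔT/ΣR = (441 K − 290.9 K)/1.801 = 83.34 W/m
From the inner boundary to the perlite/mineral wool interface, ΣR_partial = 0.7589 m·K/W.
T_interface = T_in − Q'·ΣR_partial = 441 K − (83.34)(0.7589) = 378 K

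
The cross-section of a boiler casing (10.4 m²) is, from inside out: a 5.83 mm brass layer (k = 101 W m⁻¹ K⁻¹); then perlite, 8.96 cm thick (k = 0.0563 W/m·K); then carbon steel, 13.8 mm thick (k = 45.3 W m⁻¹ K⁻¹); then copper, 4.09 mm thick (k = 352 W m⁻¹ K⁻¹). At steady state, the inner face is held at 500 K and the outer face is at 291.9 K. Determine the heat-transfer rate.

Q = 1360 W

Resistance network (inner→outer):
  R_brass = L/(kA) = 0.00583/(101·10.4) = 5.550×10^-6 K/W
  R_perlite = L/(kA) = 0.0896/(0.0563·10.4) = 0.1530 K/W
  R_carbon steel = L/(kA) = 0.0138/(45.3·10.4) = 2.929×10^-5 K/W
  R_copper = L/(kA) = 0.00409/(352·10.4) = 1.117×10^-6 K/W
ΣR = 5.550×10^-6 + 0.1530 + 2.929×10^-5 + 1.117×10^-6 = 0.1530 K/W
Q = ΔT/ΣR = (500 K − 291.9 K)/0.1530 = 1360 W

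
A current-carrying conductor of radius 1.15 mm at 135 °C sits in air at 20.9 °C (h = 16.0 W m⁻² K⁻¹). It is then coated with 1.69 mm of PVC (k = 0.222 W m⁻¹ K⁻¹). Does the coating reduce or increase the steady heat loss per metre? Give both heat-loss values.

Critical radius for a cylinder: r_cr = k/h = 0.0139 m = 1.39 cm.
Outer radius after coating: r₂ = 0.00115 + 0.00169 = 0.00284 m.
Since r₁ < r_cr and r₂ ≤ r_cr, the coating moves toward the maximum at r_cr — heat loss rises.
Bare: R = 1/(2πr₁h) = 8.650 m·K/W; Q = 114.1/8.650 = 13.2 W/m.
Coated: R = R_cond + R_conv = 4.151 m·K/W; Q = 114.1/4.151 = 27.5 W/m.

increases: 13.2 → 27.5 W/m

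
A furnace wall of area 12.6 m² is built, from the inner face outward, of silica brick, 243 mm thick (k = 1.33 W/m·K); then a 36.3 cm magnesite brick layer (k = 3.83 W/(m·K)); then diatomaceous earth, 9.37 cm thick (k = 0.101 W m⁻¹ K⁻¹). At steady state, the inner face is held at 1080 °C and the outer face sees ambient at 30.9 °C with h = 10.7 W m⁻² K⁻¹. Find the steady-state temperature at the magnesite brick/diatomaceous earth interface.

Series thermal resistances, inner to outer:
  R_silica brick = L/(kA) = 0.243/(1.33·12.6) = 0.01450 K/W
  R_magnesite brick = L/(kA) = 0.363/(3.83·12.6) = 0.007522 K/W
  R_diatomaceous earth = L/(kA) = 0.0937/(0.101·12.6) = 0.07363 K/W
  R_conv,out = 1/(hA) = 1/(10.7·12.6) = 0.007417 K/W
ΣR = 0.01450 + 0.007522 + 0.07363 + 0.007417 = 0.1031 K/W
Q = ΔT/ΣR = (1080 °C − 30.9 °C)/0.1031 = 10180 W
From the inner boundary to the magnesite brick/diatomaceous earth interface, ΣR_partial = 0.02202 K/W.
T_interface = T_in − Q·ΣR_partial = 1080 °C − (10180)(0.02202) = 856 °C

T = 856 °C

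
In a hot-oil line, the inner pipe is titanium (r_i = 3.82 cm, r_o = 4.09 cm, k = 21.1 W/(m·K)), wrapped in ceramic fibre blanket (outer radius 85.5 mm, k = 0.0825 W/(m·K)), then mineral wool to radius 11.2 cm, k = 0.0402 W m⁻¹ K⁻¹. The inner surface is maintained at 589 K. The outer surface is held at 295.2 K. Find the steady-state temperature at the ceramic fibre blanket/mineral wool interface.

Series thermal resistances, inner to outer:
  R'_titanium = ln(0.0409/0.0382)/(2πk) = 0.06829/(2π·21.1) = 5.151×10^-4 m·K/W
  R'_ceramic fibre blanket = ln(0.0855/0.0409)/(2πk) = 0.7374/(2π·0.0825) = 1.423 m·K/W
  R'_mineral wool = ln(0.112/0.0855)/(2πk) = 0.2700/(2π·0.0402) = 1.069 m·K/W
ΣR = 5.151×10^-4 + 1.423 + 1.069 = 2.493 m·K/W
Q' = ΔT/ΣR = (589 K − 295.2 K)/2.493 = 117.8 W/m
From the inner boundary to the ceramic fibre blanket/mineral wool interface, ΣR_partial = 1.424 m·K/W.
T_interface = T_in − Q'·ΣR_partial = 589 K − (117.8)(1.424) = 421 K

T = 421 K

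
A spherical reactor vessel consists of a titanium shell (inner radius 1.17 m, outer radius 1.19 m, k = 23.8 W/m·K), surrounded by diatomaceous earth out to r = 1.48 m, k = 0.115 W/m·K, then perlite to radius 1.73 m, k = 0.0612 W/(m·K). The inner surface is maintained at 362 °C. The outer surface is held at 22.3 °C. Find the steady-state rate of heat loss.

Resistance network (inner→outer):
  R_titanium = (1/1.17 − 1/1.19)/(4πk) = 0.01436/(4π·23.8) = 4.803×10^-5 K/W
  R_diatomaceous earth = (1/1.19 − 1/1.48)/(4πk) = 0.1647/(4π·0.115) = 0.1139 K/W
  R_perlite = (1/1.48 − 1/1.73)/(4πk) = 0.09764/(4π·0.0612) = 0.1270 K/W
ΣR = 4.803×10^-5 + 0.1139 + 0.1270 = 0.2409 K/W
Q = ΔT/ΣR = (362 °C − 22.3 °C)/0.2409 = 1410 W

Q = 1410 W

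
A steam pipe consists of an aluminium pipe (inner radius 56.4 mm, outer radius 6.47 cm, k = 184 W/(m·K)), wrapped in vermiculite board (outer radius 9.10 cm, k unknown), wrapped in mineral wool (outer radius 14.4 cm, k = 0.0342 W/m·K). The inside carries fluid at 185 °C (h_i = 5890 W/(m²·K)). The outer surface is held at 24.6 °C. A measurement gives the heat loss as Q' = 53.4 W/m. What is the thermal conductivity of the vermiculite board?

ΣR = ΔT/Q' = |185 − 24.6|/53.4 = 3.004 m·K/W
Known resistances:
  R'_conv,in = 1/(2πr h) = 1/(2π·0.0564·5890) = 4.791×10^-4 m·K/W
  R'_aluminium = ln(0.0647/0.0564)/(2πk) = 0.1373/(2π·184) = 1.188×10^-4 m·K/W
  R'_mineral wool = ln(0.144/0.0910)/(2πk) = 0.4590/(2π·0.0342) = 2.136 m·K/W
R_vermiculite board = ΣR − ΣR_known = 3.004 − 2.137 = 0.8670 m·K/W
ln(r₂/r₁)/(2πk) = 0.8670 ⇒ k = 0.3411/(2π·0.8670) = 0.0626 W/m·K

k = 0.0626 W/m·K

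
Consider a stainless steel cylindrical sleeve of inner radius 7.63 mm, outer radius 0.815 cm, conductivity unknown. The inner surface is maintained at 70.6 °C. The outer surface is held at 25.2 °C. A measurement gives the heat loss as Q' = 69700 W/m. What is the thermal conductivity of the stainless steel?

k = 16.1 W/m·K

ΣR = ΔT/Q' = |70.6 − 25.2|/69700 = 6.514×10^-4 m·K/W
ln(r₂/r₁)/(2πk) = 6.514×10^-4 ⇒ k = 0.06593/(2π·6.514×10^-4) = 16.1 W/m·K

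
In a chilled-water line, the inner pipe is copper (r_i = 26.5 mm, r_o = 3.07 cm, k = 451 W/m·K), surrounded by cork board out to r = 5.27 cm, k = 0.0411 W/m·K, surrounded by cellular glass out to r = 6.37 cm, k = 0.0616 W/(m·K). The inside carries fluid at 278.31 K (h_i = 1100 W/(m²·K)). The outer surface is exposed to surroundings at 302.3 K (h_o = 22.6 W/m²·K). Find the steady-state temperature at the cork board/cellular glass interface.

T = 297.0 K

Resistance network (inner→outer):
  R'_conv,in = 1/(2πr h) = 1/(2π·0.0265·1100) = 0.005460 m·K/W
  R'_copper = ln(0.0307/0.0265)/(2πk) = 0.1471/(2π·451) = 5.192×10^-5 m·K/W
  R'_cork board = ln(0.0527/0.0307)/(2πk) = 0.5404/(2π·0.0411) = 2.092 m·K/W
  R'_cellular glass = ln(0.0637/0.0527)/(2πk) = 0.1896/(2π·0.0616) = 0.4898 m·K/W
  R'_conv,out = 1/(2πr h) = 1/(2π·0.0637·22.6) = 0.1106 m·K/W
ΣR = 0.005460 + 5.192×10^-5 + 2.092 + 0.4898 + 0.1106 = 2.698 m·K/W
Q' = ΔT/ΣR = (278.31 K − 302.3 K)/2.698 = -8.892 W/m
From the inner boundary to the cork board/cellular glass interface, ΣR_partial = 2.098 m·K/W.
T_interface = T_in − Q'·ΣR_partial = 278.31 K − (-8.892)(2.098) = 297.0 K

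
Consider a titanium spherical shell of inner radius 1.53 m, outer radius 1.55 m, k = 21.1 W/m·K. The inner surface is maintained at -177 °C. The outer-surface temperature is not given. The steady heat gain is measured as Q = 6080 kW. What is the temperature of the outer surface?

Series resistances:
  R_titanium = (1/1.53 − 1/1.55)/(4πk) = 0.008433/(4π·21.1) = 3.181×10^-5 K/W
ΣR = 3.181×10^-5 K/W
ΔT = Q·ΣR = 6.08×10^6 × 3.181×10^-5 = 193.4 K
Heat flows inward, so T_out = T_in + ΔT = -177 + 193.4 = 16.4 °C

T_out = 16.4 °C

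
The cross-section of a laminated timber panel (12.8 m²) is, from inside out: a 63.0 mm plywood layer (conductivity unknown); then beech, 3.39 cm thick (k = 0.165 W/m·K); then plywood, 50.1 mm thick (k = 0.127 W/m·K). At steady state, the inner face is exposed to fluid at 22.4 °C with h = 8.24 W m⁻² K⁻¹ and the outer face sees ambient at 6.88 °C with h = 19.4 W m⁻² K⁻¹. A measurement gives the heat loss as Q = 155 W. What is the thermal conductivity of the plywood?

ΣR = ΔT/Q = |22.4 − 6.88|/155 = 0.1001 K/W
Known resistances:
  R_conv,in = 1/(hA) = 1/(8.24·12.8) = 0.009481 K/W
  R_beech = L/(kA) = 0.0339/(0.165·12.8) = 0.01605 K/W
  R_plywood = L/(kA) = 0.0501/(0.127·12.8) = 0.03082 K/W
  R_conv,out = 1/(hA) = 1/(19.4·12.8) = 0.004027 K/W
R_plywood = ΣR − ΣR_known = 0.1001 − 0.06038 = 0.03972 K/W
L/(kA) = 0.03972 ⇒ k = 0.0630/(0.03972·12.8) = 0.124 W/m·K

k = 0.124 W/m·K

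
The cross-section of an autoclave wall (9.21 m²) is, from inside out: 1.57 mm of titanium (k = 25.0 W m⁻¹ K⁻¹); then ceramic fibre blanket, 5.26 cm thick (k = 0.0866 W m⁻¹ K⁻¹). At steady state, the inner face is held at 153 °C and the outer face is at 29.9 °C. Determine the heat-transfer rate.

Q = 1870 W

Series thermal resistances, inner to outer:
  R_titanium = L/(kA) = 0.00157/(25.0·9.21) = 6.819×10^-6 K/W
  R_ceramic fibre blanket = L/(kA) = 0.0526/(0.0866·9.21) = 0.06595 K/W
ΣR = 6.819×10^-6 + 0.06595 = 0.06596 K/W
Q = ΔT/ΣR = (153 °C − 29.9 °C)/0.06596 = 1870 W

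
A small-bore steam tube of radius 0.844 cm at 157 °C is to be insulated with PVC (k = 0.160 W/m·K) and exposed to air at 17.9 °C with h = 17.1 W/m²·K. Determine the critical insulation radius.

r_cr = 0.936 cm

For a cylinder, r_cr = k_ins/h = 0.160/17.1 = 0.00936 m = 0.936 cm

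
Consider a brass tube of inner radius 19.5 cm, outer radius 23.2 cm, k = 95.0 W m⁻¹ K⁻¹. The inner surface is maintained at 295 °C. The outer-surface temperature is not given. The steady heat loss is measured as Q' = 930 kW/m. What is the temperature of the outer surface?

T_out = 24.3 °C

Sum the resistances:
  R'_brass = ln(0.232/0.195)/(2πk) = 0.1737/(2π·95.0) = 2.911×10^-4 m·K/W
ΣR = 2.911×10^-4 m·K/W
ΔT = Q'·ΣR = 9.30×10^5 × 2.911×10^-4 = 270.7 K
Heat flows outward, so T_out = T_in − ΔT = 295 − 270.7 = 24.3 °C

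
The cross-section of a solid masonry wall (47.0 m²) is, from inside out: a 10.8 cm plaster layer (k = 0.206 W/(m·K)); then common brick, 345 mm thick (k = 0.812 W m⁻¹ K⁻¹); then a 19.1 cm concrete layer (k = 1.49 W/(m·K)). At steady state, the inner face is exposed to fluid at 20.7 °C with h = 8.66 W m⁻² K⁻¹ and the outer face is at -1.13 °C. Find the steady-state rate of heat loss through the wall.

Resistance network (inner→outer):
  R_conv,in = 1/(hA) = 1/(8.66·47.0) = 0.002457 K/W
  R_plaster = L/(kA) = 0.108/(0.206·47.0) = 0.01115 K/W
  R_common brick = L/(kA) = 0.345/(0.812·47.0) = 0.009040 K/W
  R_concrete = L/(kA) = 0.191/(1.49·47.0) = 0.002727 K/W
ΣR = 0.002457 + 0.01115 + 0.009040 + 0.002727 = 0.02537 K/W
Q = ΔT/ΣR = (20.7 °C − -1.13 °C)/0.02537 = 860 W

Q = 860 W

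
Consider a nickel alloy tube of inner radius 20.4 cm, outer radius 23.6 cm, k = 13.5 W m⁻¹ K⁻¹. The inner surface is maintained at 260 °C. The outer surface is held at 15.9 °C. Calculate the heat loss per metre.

Q' = 2πk·ΔT/ln(r₂/r₁) = 2π × 13.5 × 244.1 / ln(0.236/0.204) = 1.42×10^5 W/m

Q' = 142 kW/m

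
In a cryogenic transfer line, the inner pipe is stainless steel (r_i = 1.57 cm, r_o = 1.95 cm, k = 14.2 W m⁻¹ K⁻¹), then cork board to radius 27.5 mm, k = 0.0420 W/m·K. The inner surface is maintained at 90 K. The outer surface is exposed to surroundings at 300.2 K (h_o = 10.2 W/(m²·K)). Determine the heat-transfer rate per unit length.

Resistance network (inner→outer):
  R'_stainless steel = ln(0.0195/0.0157)/(2πk) = 0.2168/(2π·14.2) = 0.002429 m·K/W
  R'_cork board = ln(0.0275/0.0195)/(2πk) = 0.3438/(2π·0.0420) = 1.303 m·K/W
  R'_conv,out = 1/(2πr h) = 1/(2π·0.0275·10.2) = 0.5674 m·K/W
ΣR = 0.002429 + 1.303 + 0.5674 = 1.873 m·K/W
Q' = ΔT/ΣR = (90 K − 300.2 K)/1.873 = -112 W/m
(Negative Q' ⇒ heat flows inward; heat gain = 112 W/m.)

Q' = 112 W/m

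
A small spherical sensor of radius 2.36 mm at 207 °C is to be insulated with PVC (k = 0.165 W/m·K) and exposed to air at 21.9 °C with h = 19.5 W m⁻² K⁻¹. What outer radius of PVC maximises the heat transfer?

For a sphere, r_cr = 2k_ins/h = 2·0.165/19.5 = 0.0169 m = 1.69 cm

r_cr = 1.69 cm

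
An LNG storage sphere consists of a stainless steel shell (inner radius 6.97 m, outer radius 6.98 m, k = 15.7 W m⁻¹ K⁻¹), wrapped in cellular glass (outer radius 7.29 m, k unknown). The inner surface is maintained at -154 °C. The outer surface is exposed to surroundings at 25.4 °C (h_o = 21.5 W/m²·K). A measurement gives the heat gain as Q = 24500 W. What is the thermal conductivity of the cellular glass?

ΣR = ΔT/Q = |-154 − 25.4|/24500 = 0.007322 K/W
Known resistances:
  R_stainless steel = (1/6.97 − 1/6.98)/(4πk) = 2.055×10^-4/(4π·15.7) = 1.042×10^-6 K/W
  R_conv,out = 1/(4πr²h) = 1/(4π·7.29²·21.5) = 6.965×10^-5 K/W
R_cellular glass = ΣR − ΣR_known = 0.007322 − 7.069×10^-5 = 0.007251 K/W
(1/r₁−1/r₂)/(4πk) = 0.007251 ⇒ k = 0.006092/(4π·0.007251) = 0.0669 W/m·K

k = 0.0669 W/m·K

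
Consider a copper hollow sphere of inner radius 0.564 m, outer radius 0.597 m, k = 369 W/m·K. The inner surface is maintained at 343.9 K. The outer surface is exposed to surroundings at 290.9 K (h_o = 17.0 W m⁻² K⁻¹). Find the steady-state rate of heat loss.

Q = 4.03 kW

Series thermal resistances, inner to outer:
  R_copper = (1/0.564 − 1/0.597)/(4πk) = 0.09801/(4π·369) = 2.114×10^-5 K/W
  R_conv,out = 1/(4πr²h) = 1/(4π·0.597²·17.0) = 0.01313 K/W
ΣR = 2.114×10^-5 + 0.01313 = 0.01315 K/W
Q = ΔT/ΣR = (343.9 K − 290.9 K)/0.01315 = 4030 W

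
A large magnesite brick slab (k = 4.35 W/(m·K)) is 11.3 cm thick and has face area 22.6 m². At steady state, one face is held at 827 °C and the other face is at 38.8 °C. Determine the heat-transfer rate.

Q = 6.86×10^5 W

Q = kA·ΔT/L = 4.35 × 22.6 × |827 °C − 38.8 °C| / 0.113 = 6.86×10^5 W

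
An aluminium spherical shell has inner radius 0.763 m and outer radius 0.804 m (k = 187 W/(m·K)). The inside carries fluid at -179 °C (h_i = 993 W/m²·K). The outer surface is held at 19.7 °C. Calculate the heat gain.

Resistance network (inner→outer):
  R_conv,in = 1/(4πr²h) = 1/(4π·0.763²·993) = 1.377×10^-4 K/W
  R_aluminium = (1/0.763 − 1/0.804)/(4πk) = 0.06683/(4π·187) = 2.844×10^-5 K/W
ΣR = 1.377×10^-4 + 2.844×10^-5 = 1.661×10^-4 K/W
Q = ΔT/ΣR = (-179 °C − 19.7 °C)/1.661×10^-4 = -1.20×10^6 W
(Negative Q ⇒ heat flows inward; heat gain = 1.20×10^6 W.)

Q = 1.20×10^6 W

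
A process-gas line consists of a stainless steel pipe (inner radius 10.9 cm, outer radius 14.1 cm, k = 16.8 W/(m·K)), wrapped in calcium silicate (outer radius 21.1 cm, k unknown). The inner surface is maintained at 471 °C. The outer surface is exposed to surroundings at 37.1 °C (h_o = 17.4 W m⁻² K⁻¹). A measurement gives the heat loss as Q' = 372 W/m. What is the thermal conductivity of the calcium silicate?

k = 0.0573 W/m·K

ΣR = ΔT/Q' = |471 − 37.1|/372 = 1.166 m·K/W
Known resistances:
  R'_stainless steel = ln(0.141/0.109)/(2πk) = 0.2574/(2π·16.8) = 0.002439 m·K/W
  R'_conv,out = 1/(2πr h) = 1/(2π·0.211·17.4) = 0.04335 m·K/W
R_calcium silicate = ΣR − ΣR_known = 1.166 − 0.04579 = 1.120 m·K/W
ln(r₂/r₁)/(2πk) = 1.120 ⇒ k = 0.4031/(2π·1.120) = 0.0573 W/m·K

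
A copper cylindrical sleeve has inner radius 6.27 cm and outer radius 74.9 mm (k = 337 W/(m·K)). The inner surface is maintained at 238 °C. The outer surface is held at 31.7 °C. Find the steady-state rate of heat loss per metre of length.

Q' = 2460 kW/m

Q' = 2πk·ΔT/ln(r₂/r₁) = 2π × 337 × 206.3 / ln(0.0749/0.0627) = 2.46×10^6 W/m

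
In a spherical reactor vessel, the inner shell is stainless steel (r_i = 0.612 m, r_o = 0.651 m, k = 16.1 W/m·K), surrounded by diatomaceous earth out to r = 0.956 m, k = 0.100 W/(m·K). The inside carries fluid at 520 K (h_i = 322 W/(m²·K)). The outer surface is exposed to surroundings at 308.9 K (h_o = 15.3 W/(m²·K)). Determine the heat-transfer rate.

Series thermal resistances, inner to outer:
  R_conv,in = 1/(4πr²h) = 1/(4π·0.612²·322) = 6.598×10^-4 K/W
  R_stainless steel = (1/0.612 − 1/0.651)/(4πk) = 0.09789/(4π·16.1) = 4.838×10^-4 K/W
  R_diatomaceous earth = (1/0.651 − 1/0.956)/(4πk) = 0.4901/(4π·0.100) = 0.3900 K/W
  R_conv,out = 1/(4πr²h) = 1/(4π·0.956²·15.3) = 0.005691 K/W
ΣR = 6.598×10^-4 + 4.838×10^-4 + 0.3900 + 0.005691 = 0.3968 K/W
Q = ΔT/ΣR = (520 K − 308.9 K)/0.3968 = 532 W

Q = 532 W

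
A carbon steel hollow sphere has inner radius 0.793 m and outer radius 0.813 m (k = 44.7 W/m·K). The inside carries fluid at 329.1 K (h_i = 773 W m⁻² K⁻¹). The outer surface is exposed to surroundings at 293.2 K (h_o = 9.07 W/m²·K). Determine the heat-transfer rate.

Resistance network (inner→outer):
  R_conv,in = 1/(4πr²h) = 1/(4π·0.793²·773) = 1.637×10^-4 K/W
  R_carbon steel = (1/0.793 − 1/0.813)/(4πk) = 0.03102/(4π·44.7) = 5.523×10^-5 K/W
  R_conv,out = 1/(4πr²h) = 1/(4π·0.813²·9.07) = 0.01327 K/W
ΣR = 1.637×10^-4 + 5.523×10^-5 + 0.01327 = 0.01349 K/W
Q = ΔT/ΣR = (329.1 K − 293.2 K)/0.01349 = 2660 W

Q = 2.66 kW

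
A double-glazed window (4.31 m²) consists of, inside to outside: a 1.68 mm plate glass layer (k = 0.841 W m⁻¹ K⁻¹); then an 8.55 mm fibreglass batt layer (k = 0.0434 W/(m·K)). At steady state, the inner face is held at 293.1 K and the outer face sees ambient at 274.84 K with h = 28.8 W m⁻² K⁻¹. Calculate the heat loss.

Q = 337 W

Series thermal resistances, inner to outer:
  R_plate glass = L/(kA) = 0.00168/(0.841·4.31) = 4.635×10^-4 K/W
  R_fibreglass batt = L/(kA) = 0.00855/(0.0434·4.31) = 0.04571 K/W
  R_conv,out = 1/(hA) = 1/(28.8·4.31) = 0.008056 K/W
ΣR = 4.635×10^-4 + 0.04571 + 0.008056 = 0.05423 K/W
Q = ΔT/ΣR = (293.1 K − 274.84 K)/0.05423 = 337 W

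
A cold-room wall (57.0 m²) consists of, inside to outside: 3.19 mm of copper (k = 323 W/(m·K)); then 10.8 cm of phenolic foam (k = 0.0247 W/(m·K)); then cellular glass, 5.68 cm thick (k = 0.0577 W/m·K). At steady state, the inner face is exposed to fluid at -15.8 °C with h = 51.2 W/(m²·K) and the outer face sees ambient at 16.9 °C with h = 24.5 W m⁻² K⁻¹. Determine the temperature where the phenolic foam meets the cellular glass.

T = 10.7 °C

Resistance network (inner→outer):
  R_conv,in = 1/(hA) = 1/(51.2·57.0) = 3.427×10^-4 K/W
  R_copper = L/(kA) = 0.00319/(323·57.0) = 1.733×10^-7 K/W
  R_phenolic foam = L/(kA) = 0.108/(0.0247·57.0) = 0.07671 K/W
  R_cellular glass = L/(kA) = 0.0568/(0.0577·57.0) = 0.01727 K/W
  R_conv,out = 1/(hA) = 1/(24.5·57.0) = 7.161×10^-4 K/W
ΣR = 3.427×10^-4 + 1.733×10^-7 + 0.07671 + 0.01727 + 7.161×10^-4 = 0.09504 K/W
Q = ΔT/ΣR = (-15.8 °C − 16.9 °C)/0.09504 = -344.1 W
From the inner boundary to the phenolic foam/cellular glass interface, ΣR_partial = 0.07705 K/W.
T_interface = T_in − Q·ΣR_partial = -15.8 °C − (-344.1)(0.07705) = 10.7 °C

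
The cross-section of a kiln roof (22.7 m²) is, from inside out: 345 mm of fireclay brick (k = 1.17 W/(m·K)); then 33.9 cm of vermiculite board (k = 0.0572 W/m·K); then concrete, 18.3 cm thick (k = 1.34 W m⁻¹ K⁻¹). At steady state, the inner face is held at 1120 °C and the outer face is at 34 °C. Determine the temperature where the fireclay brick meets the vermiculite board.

T = 1070 °C

Treat each layer as a resistance in series:
  R_fireclay brick = L/(kA) = 0.345/(1.17·22.7) = 0.01299 K/W
  R_vermiculite board = L/(kA) = 0.339/(0.0572·22.7) = 0.2611 K/W
  R_concrete = L/(kA) = 0.183/(1.34·22.7) = 0.006016 K/W
ΣR = 0.01299 + 0.2611 + 0.006016 = 0.2801 K/W
Q = ΔT/ΣR = (1120 °C − 34 °C)/0.2801 = 3877 W
From the inner boundary to the fireclay brick/vermiculite board interface, ΣR_partial = 0.01299 K/W.
T_interface = T_in − Q·ΣR_partial = 1120 °C − (3877)(0.01299) = 1070 °C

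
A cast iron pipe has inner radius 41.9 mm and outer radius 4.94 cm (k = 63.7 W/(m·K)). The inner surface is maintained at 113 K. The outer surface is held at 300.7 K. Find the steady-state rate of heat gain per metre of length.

Q' = 456 kW/m

Q' = 2πk·ΔT/ln(r₂/r₁) = 2π × 63.7 × 187.7 / ln(0.0494/0.0419) = 4.56×10^5 W/m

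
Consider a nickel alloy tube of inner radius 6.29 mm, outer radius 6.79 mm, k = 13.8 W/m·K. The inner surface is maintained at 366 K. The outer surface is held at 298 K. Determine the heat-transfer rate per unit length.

Q' = 2πk·ΔT/ln(r₂/r₁) = 2π × 13.8 × 68 / ln(0.00679/0.00629) = 77100 W/m

Q' = 77100 W/m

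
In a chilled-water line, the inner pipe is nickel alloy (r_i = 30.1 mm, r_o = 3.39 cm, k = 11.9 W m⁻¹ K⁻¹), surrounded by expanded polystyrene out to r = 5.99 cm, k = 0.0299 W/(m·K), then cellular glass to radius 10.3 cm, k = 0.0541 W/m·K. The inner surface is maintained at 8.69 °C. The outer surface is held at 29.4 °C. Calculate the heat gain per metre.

Series thermal resistances, inner to outer:
  R'_nickel alloy = ln(0.0339/0.0301)/(2πk) = 0.1189/(2π·11.9) = 0.001590 m·K/W
  R'_expanded polystyrene = ln(0.0599/0.0339)/(2πk) = 0.5693/(2π·0.0299) = 3.030 m·K/W
  R'_cellular glass = ln(0.103/0.0599)/(2πk) = 0.5421/(2π·0.0541) = 1.595 m·K/W
ΣR = 0.001590 + 3.030 + 1.595 = 4.627 m·K/W
Q' = ΔT/ΣR = (8.69 °C − 29.4 °C)/4.627 = -4.48 W/m
(Negative Q' ⇒ heat flows inward; heat gain = 4.48 W/m.)

Q' = 4.48 W/m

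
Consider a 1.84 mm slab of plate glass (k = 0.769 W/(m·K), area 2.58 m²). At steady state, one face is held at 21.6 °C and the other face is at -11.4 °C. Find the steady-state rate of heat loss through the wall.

Q = kA·ΔT/L = 0.769 × 2.58 × |21.6 °C − -11.4 °C| / 0.00184 = 35600 W

Q = 35.6 kW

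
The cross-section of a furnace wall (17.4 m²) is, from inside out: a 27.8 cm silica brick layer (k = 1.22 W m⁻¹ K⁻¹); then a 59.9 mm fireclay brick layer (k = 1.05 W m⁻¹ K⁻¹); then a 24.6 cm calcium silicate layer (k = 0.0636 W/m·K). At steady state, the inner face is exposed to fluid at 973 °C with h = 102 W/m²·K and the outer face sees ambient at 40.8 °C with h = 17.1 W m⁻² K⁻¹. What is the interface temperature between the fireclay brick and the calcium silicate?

Resistance network (inner→outer):
  R_conv,in = 1/(hA) = 1/(102·17.4) = 5.634×10^-4 K/W
  R_silica brick = L/(kA) = 0.278/(1.22·17.4) = 0.01310 K/W
  R_fireclay brick = L/(kA) = 0.0599/(1.05·17.4) = 0.003279 K/W
  R_calcium silicate = L/(kA) = 0.246/(0.0636·17.4) = 0.2223 K/W
  R_conv,out = 1/(hA) = 1/(17.1·17.4) = 0.003361 K/W
ΣR = 5.634×10^-4 + 0.01310 + 0.003279 + 0.2223 + 0.003361 = 0.2426 K/W
Q = ΔT/ΣR = (973 °C − 40.8 °C)/0.2426 = 3843 W
From the inner boundary to the fireclay brick/calcium silicate interface, ΣR_partial = 0.01694 K/W.
T_interface = T_in − Q·ΣR_partial = 973 °C − (3843)(0.01694) = 908 °C

T = 908 °C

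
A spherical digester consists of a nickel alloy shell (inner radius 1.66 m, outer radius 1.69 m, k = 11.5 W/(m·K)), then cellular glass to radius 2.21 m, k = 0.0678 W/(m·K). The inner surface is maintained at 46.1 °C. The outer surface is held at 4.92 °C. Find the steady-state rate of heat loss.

Series thermal resistances, inner to outer:
  R_nickel alloy = (1/1.66 − 1/1.69)/(4πk) = 0.01069/(4π·11.5) = 7.400×10^-5 K/W
  R_cellular glass = (1/1.69 − 1/2.21)/(4πk) = 0.1392/(4π·0.0678) = 0.1634 K/W
ΣR = 7.400×10^-5 + 0.1634 = 0.1635 K/W
Q = ΔT/ΣR = (46.1 °C − 4.92 °C)/0.1635 = 252 W

Q = 252 W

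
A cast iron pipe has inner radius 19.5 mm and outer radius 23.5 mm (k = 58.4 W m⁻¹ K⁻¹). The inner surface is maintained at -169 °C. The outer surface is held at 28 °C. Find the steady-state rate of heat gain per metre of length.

Q' = 2πk·ΔT/ln(r₂/r₁) = 2π × 58.4 × 197 / ln(0.0235/0.0195) = 3.87×10^5 W/m

Q' = 3.87×10^5 W/m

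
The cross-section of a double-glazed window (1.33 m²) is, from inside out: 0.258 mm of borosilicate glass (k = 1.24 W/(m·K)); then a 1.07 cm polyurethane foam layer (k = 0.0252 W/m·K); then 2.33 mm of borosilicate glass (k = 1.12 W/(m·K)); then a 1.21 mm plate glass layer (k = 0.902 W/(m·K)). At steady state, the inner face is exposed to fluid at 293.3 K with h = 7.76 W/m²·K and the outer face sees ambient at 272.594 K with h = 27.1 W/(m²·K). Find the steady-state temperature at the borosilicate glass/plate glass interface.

Series thermal resistances, inner to outer:
  R_conv,in = 1/(hA) = 1/(7.76·1.33) = 0.09689 K/W
  R_borosilicate glass = L/(kA) = 2.58×10^-4/(1.24·1.33) = 1.564×10^-4 K/W
  R_polyurethane foam = L/(kA) = 0.0107/(0.0252·1.33) = 0.3193 K/W
  R_borosilicate glass = L/(kA) = 0.00233/(1.12·1.33) = 0.001564 K/W
  R_plate glass = L/(kA) = 0.00121/(0.902·1.33) = 0.001009 K/W
  R_conv,out = 1/(hA) = 1/(27.1·1.33) = 0.02774 K/W
ΣR = 0.09689 + 1.564×10^-4 + 0.3193 + 0.001564 + 0.001009 + 0.02774 = 0.4467 K/W
Q = ΔT/ΣR = (293.3 K − 272.594 K)/0.4467 = 46.35 W
From the inner boundary to the borosilicate glass/plate glass interface, ΣR_partial = 0.4179 K/W.
T_interface = T_in − Q·ΣR_partial = 293.3 K − (46.35)(0.4179) = 273.93 K

T = 273.93 K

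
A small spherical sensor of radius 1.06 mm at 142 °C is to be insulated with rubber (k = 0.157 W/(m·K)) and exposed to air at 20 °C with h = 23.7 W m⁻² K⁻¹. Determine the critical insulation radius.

For a sphere, r_cr = 2k_ins/h = 2·0.157/23.7 = 0.0132 m = 1.32 cm

r_cr = 1.32 cm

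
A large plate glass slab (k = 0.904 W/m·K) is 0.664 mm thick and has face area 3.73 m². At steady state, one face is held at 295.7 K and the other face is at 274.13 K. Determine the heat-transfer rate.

Q = kA·ΔT/L = 0.904 × 3.73 × |295.7 K − 274.13 K| / 6.64×10^-4 = 1.10×10^5 W

Q = 1.10×10^5 W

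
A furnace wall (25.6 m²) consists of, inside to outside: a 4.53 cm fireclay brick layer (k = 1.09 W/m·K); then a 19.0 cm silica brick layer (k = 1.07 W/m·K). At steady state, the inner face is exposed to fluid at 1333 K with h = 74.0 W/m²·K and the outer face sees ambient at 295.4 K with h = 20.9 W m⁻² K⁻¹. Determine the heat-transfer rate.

Resistance network (inner→outer):
  R_conv,in = 1/(hA) = 1/(74.0·25.6) = 5.279×10^-4 K/W
  R_fireclay brick = L/(kA) = 0.0453/(1.09·25.6) = 0.001623 K/W
  R_silica brick = L/(kA) = 0.190/(1.07·25.6) = 0.006936 K/W
  R_conv,out = 1/(hA) = 1/(20.9·25.6) = 0.001869 K/W
ΣR = 5.279×10^-4 + 0.001623 + 0.006936 + 0.001869 = 0.01096 K/W
Q = ΔT/ΣR = (1333 K − 295.4 K)/0.01096 = 94700 W

Q = 94700 W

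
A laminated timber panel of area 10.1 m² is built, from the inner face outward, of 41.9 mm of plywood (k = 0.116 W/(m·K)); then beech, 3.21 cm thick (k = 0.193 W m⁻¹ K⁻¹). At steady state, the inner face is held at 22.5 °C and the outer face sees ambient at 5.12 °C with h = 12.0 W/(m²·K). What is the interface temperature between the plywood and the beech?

Treat each layer as a resistance in series:
  R_plywood = L/(kA) = 0.0419/(0.116·10.1) = 0.03576 K/W
  R_beech = L/(kA) = 0.0321/(0.193·10.1) = 0.01647 K/W
  R_conv,out = 1/(hA) = 1/(12.0·10.1) = 0.008251 K/W
ΣR = 0.03576 + 0.01647 + 0.008251 = 0.06048 K/W
Q = ΔT/ΣR = (22.5 °C − 5.12 °C)/0.06048 = 287.4 W
From the inner boundary to the plywood/beech interface, ΣR_partial = 0.03576 K/W.
T_interface = T_in − Q·ΣR_partial = 22.5 °C − (287.4)(0.03576) = 12.2 °C

T = 12.2 °C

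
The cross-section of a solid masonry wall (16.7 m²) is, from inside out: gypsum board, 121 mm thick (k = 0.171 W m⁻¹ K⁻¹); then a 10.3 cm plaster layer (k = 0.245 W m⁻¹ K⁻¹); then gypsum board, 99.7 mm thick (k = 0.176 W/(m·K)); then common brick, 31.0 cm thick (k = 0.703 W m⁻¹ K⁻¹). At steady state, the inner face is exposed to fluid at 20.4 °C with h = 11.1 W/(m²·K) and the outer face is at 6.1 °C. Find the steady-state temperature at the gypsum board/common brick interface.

T = 8.93 °C

Resistance network (inner→outer):
  R_conv,in = 1/(hA) = 1/(11.1·16.7) = 0.005395 K/W
  R_gypsum board = L/(kA) = 0.121/(0.171·16.7) = 0.04237 K/W
  R_plaster = L/(kA) = 0.103/(0.245·16.7) = 0.02517 K/W
  R_gypsum board = L/(kA) = 0.0997/(0.176·16.7) = 0.03392 K/W
  R_common brick = L/(kA) = 0.310/(0.703·16.7) = 0.02641 K/W
ΣR = 0.005395 + 0.04237 + 0.02517 + 0.03392 + 0.02641 = 0.1333 K/W
Q = ΔT/ΣR = (20.4 °C − 6.1 °C)/0.1333 = 107.3 W
From the inner boundary to the gypsum board/common brick interface, ΣR_partial = 0.1069 K/W.
T_interface = T_in − Q·ΣR_partial = 20.4 °C − (107.3)(0.1069) = 8.93 °C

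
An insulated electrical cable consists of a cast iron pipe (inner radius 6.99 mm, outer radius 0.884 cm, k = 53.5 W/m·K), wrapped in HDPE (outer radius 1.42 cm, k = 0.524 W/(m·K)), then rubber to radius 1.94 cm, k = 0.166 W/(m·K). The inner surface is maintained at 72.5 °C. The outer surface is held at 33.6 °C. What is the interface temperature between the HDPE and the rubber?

T = 59.8 °C

Treat each layer as a resistance in series:
  R'_cast iron = ln(0.00884/0.00699)/(2πk) = 0.2348/(2π·53.5) = 6.985×10^-4 m·K/W
  R'_HDPE = ln(0.0142/0.00884)/(2πk) = 0.4740/(2π·0.524) = 0.1440 m·K/W
  R'_rubber = ln(0.0194/0.0142)/(2πk) = 0.3120/(2π·0.166) = 0.2992 m·K/W
ΣR = 6.985×10^-4 + 0.1440 + 0.2992 = 0.4439 m·K/W
Q' = ΔT/ΣR = (72.5 °C − 33.6 °C)/0.4439 = 87.63 W/m
From the inner boundary to the HDPE/rubber interface, ΣR_partial = 0.1447 m·K/W.
T_interface = T_in − Q'·ΣR_partial = 72.5 °C − (87.63)(0.1447) = 59.8 °C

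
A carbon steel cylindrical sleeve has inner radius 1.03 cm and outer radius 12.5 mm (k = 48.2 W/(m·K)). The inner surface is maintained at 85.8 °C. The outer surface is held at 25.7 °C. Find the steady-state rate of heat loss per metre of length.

Q' = 94.0 kW/m

Q' = 2πk·ΔT/ln(r₂/r₁) = 2π × 48.2 × 60.1 / ln(0.0125/0.0103) = 94000 W/m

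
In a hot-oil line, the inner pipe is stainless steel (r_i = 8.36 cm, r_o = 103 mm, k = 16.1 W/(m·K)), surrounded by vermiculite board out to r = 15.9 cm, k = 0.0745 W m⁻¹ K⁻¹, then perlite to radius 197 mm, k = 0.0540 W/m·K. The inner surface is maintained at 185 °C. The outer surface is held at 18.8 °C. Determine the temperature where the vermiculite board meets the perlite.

T = 86.0 °C

Series thermal resistances, inner to outer:
  R'_stainless steel = ln(0.103/0.0836)/(2πk) = 0.2087/(2π·16.1) = 0.002063 m·K/W
  R'_vermiculite board = ln(0.159/0.103)/(2πk) = 0.4342/(2π·0.0745) = 0.9275 m·K/W
  R'_perlite = ln(0.197/0.159)/(2πk) = 0.2143/(2π·0.0540) = 0.6316 m·K/W
ΣR = 0.002063 + 0.9275 + 0.6316 = 1.561 m·K/W
Q' = ΔT/ΣR = (185 °C − 18.8 °C)/1.561 = 106.5 W/m
From the inner boundary to the vermiculite board/perlite interface, ΣR_partial = 0.9296 m·K/W.
T_interface = T_in − Q'·ΣR_partial = 185 °C − (106.5)(0.9296) = 86.0 °C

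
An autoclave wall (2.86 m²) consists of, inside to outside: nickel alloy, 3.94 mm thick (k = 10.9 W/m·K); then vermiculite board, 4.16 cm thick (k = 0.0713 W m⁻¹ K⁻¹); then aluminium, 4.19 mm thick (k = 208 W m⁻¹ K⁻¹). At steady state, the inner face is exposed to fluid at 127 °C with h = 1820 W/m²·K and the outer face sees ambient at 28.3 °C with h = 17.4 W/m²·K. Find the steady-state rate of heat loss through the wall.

Series thermal resistances, inner to outer:
  R_conv,in = 1/(hA) = 1/(1820·2.86) = 1.921×10^-4 K/W
  R_nickel alloy = L/(kA) = 0.00394/(10.9·2.86) = 1.264×10^-4 K/W
  R_vermiculite board = L/(kA) = 0.0416/(0.0713·2.86) = 0.2040 K/W
  R_aluminium = L/(kA) = 0.00419/(208·2.86) = 7.043×10^-6 K/W
  R_conv,out = 1/(hA) = 1/(17.4·2.86) = 0.02009 K/W
ΣR = 1.921×10^-4 + 1.264×10^-4 + 0.2040 + 7.043×10^-6 + 0.02009 = 0.2244 K/W
Q = ΔT/ΣR = (127 °C − 28.3 °C)/0.2244 = 440 W

Q = 440 W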